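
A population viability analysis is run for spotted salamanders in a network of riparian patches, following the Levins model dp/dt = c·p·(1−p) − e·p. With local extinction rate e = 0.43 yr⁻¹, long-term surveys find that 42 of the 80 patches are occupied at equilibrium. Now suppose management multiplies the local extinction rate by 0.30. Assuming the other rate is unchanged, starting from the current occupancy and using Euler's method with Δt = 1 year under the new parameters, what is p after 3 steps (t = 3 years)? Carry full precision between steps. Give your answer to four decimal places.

Observed p* = 42/80 = 0.52500.
Balance c(1−p*) = e gives c = e/(1 − 0.52500) = 0.43/0.47500 = 0.90526.
Starting from p₀ = 0.52500; update p ← p + (dp/dt)·Δt with the new parameters.
t = 1: p = 0.52500 + (+0.15802) = 0.68302
t = 2: p = 0.68302 + (+0.10788) = 0.79091
t = 3: p = 0.79091 + (+0.04768) = 0.83859

0.8386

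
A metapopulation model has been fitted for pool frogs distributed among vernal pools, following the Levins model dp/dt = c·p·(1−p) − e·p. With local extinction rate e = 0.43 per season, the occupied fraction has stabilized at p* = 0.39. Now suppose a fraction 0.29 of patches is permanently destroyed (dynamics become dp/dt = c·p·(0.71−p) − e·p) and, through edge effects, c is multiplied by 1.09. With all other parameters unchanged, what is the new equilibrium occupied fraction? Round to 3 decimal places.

Balance c(1−p*) = e gives c = e/(1 − 0.39000) = 0.43/0.61000 = 0.70492.
New p* = 0.71 − e/c = 0.71 − 0.43000/0.76836 = 0.15037.

0.150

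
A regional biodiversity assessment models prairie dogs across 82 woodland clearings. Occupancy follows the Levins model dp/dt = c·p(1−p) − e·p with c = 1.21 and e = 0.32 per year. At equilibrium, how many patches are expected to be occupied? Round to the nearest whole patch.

60

p* = 1 − e/c = 1 − 0.32/1.21 = 0.7355.
Expected occupied patches = N × p* = 82 × 0.7355 = 60.31 ≈ 60.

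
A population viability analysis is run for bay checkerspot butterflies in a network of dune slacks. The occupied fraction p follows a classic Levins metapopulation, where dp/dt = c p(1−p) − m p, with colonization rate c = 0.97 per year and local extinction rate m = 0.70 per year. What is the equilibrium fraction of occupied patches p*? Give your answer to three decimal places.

At equilibrium, colonization balances extinction: c·p*·(1−p*) = m·p*.
So p* = 1 − m/c = 1 − 0.70/0.97 = 1 − 0.7216 = 0.2784.

0.278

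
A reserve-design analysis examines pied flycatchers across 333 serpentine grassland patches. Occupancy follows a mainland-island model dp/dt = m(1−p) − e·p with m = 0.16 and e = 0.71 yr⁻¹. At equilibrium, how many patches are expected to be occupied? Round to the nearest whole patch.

p* = m/(m+e) = 0.16/0.8700 = 0.1839.
Expected occupied patches = N × p* = 333 × 0.1839 = 61.24 ≈ 61.

61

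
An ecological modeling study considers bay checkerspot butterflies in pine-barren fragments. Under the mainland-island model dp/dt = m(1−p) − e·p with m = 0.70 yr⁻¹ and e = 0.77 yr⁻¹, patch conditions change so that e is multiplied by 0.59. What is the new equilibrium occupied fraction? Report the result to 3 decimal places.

Before: p* = 0.70/(0.70+0.77) = 0.4762.
After: m = 0.7, e = 0.4543; p* = 0.7/1.1543 = 0.6064.

0.606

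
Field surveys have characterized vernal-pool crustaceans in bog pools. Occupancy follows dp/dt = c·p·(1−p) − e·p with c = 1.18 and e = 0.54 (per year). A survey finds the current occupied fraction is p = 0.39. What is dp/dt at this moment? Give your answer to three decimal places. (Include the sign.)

Colonization term: c·p·(1−p) = 1.18×0.39×0.6100 = 0.28072.
Extinction term: e·p = 0.21060.
dp/dt = 0.28072 − 0.21060 = 0.07012.

0.070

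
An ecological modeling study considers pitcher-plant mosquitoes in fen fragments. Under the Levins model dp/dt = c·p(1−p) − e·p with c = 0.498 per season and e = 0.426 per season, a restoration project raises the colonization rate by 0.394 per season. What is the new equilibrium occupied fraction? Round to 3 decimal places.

0.522

Before: p* = 1 − 0.426/0.498 = 0.1446.
After the change, c = 0.892, e = 0.426, so p* = 1 − 0.426/0.892 = 0.5224.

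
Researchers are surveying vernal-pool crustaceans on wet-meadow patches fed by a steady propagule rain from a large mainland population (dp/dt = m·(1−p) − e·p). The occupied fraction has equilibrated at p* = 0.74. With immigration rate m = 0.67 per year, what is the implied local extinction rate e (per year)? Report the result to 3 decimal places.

At equilibrium m(1−p*) = e·p*, so e = m(1−p*)/p*.
e = 0.67 × 0.2600 / 0.74 = 0.2354.

0.235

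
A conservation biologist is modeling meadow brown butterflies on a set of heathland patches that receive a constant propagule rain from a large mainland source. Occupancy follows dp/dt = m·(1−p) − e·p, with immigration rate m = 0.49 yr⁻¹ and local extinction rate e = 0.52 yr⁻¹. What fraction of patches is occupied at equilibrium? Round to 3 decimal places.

At equilibrium the propagule rain into empty patches balances local extinction: m(1−p*) = e·p*.
p* = m/(m+e) = 0.49/(0.49+0.52) = 0.49/1.0100 = 0.4851.

0.485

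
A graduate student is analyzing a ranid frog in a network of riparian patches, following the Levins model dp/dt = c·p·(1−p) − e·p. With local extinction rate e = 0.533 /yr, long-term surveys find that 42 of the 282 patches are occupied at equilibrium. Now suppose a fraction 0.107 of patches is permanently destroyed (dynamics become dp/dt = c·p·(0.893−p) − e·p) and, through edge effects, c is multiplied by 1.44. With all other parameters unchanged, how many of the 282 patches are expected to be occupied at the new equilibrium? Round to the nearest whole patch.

Observed p* = 42/282 = 0.14894.
Balance c(1−p*) = e gives c = e/(1 − 0.14894) = 0.533/0.85106 = 0.62628.
New p* = 0.893 − e/c = 0.893 − 0.53300/0.90184 = 0.30199.
Expected occupied = 282 × 0.30199 = 85.16 ≈ 85.

85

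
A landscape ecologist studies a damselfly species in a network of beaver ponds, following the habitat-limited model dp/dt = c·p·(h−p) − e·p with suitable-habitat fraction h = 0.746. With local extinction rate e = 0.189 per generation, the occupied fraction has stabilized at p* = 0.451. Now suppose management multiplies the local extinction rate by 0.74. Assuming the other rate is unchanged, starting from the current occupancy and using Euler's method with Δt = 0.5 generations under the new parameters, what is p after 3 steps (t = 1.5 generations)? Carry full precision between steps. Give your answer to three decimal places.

0.480

Balance c(h−p*) = e gives c = e/(0.746 − 0.45100) = 0.189/0.29500 = 0.64068.
Starting from p₀ = 0.45100; update p ← p + (dp/dt)·Δt with the new parameters.
step 1: Δp = +0.01108, p = 0.46208
step 2: Δp = +0.00971, p = 0.47179
step 3: Δp = +0.00845, p = 0.48024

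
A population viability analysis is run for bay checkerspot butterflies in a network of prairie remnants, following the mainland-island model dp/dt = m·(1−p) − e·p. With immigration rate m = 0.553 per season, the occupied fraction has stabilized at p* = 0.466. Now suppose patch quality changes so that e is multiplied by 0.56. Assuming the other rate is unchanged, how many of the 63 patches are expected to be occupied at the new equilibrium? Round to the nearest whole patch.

38

Balance m(1−p*) = e·p* gives e = m(1−p*)/p* = 0.553×0.53400/0.46600 = 0.63370.
New p* = m/(m+e) = 0.55300/(0.55300+0.35487) = 0.60912.
Expected occupied = 63 × 0.60912 = 38.37 ≈ 38.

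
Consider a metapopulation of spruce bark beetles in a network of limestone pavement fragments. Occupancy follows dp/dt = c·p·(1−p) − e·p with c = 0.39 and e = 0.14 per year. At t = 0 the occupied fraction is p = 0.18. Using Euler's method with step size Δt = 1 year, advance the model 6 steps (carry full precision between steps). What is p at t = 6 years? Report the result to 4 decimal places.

Update rule: p ← p + [c·p·(1−p) − e·p]·Δt with Δt = 1.
p: 0.18000 → 0.21236  (Δp = +0.03236)
p: 0.21236 → 0.24787  (Δp = +0.03550)
p: 0.24787 → 0.28587  (Δp = +0.03801)
p: 0.28587 → 0.32547  (Δp = +0.03960)
p: 0.32547 → 0.36552  (Δp = +0.04005)
p: 0.36552 → 0.40480  (Δp = +0.03927)

0.4048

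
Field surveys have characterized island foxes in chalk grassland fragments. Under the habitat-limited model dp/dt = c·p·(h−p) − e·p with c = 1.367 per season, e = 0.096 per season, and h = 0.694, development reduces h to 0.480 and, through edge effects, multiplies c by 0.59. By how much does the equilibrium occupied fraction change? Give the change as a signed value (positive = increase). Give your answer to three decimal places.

Before: p* = h − e/c = 0.694 − 0.096/1.367 = 0.694 − 0.0702 = 0.6238.
After: c = 0.80653, e = 0.096, h = 0.480; p* = 0.480 − 0.096/0.80653 = 0.3610.
Δp* = 0.3610 − 0.6238 = -0.2628.

-0.263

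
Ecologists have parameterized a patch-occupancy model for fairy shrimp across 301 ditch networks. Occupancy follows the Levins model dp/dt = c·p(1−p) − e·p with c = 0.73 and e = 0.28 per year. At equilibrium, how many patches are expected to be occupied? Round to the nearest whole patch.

186

p* = 1 − e/c = 1 − 0.28/0.73 = 0.6164.
Expected occupied patches = N × p* = 301 × 0.6164 = 185.55 ≈ 186.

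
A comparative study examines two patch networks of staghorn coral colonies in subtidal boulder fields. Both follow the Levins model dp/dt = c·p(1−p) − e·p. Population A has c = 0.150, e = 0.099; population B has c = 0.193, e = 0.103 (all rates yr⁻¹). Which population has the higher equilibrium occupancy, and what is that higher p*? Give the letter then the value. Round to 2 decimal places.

A: p*_A = 1 − 0.099/0.150 = 0.3400.
B: p*_B = 1 − 0.103/0.193 = 0.4663.
B is higher at 0.4663.

B, 0.47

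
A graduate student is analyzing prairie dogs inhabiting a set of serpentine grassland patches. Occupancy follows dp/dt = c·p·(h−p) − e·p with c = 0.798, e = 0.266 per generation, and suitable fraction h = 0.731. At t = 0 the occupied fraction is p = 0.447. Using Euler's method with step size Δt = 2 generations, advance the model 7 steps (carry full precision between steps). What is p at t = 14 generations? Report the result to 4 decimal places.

0.3977

Update rule: p ← p + [c·p·(h−p) − e·p]·Δt with Δt = 2.
step 1: Δp = -0.03519, p = 0.41181
step 2: Δp = -0.00929, p = 0.40251
step 3: Δp = -0.00311, p = 0.39940
step 4: Δp = -0.00110, p = 0.39829
step 5: Δp = -0.00040, p = 0.39790
step 6: Δp = -0.00015, p = 0.39775
step 7: Δp = -0.00005, p = 0.39770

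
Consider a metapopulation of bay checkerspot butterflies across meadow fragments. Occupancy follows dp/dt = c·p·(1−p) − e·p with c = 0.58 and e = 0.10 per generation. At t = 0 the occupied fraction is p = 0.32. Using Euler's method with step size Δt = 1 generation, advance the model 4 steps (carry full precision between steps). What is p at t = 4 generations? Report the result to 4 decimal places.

Update rule: p ← p + [c·p·(1−p) − e·p]·Δt with Δt = 1.
  1  |  dp/dt·Δt = +0.094208  |  p_1 = 0.414208
  2  |  dp/dt·Δt = +0.099310  |  p_2 = 0.513518
  3  |  dp/dt·Δt = +0.093542  |  p_3 = 0.607060
  4  |  dp/dt·Δt = +0.077646  |  p_4 = 0.684706

0.6847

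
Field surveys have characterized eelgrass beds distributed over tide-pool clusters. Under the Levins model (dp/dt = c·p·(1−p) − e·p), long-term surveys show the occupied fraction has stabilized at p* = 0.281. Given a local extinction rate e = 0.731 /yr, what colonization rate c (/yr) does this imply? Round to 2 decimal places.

At equilibrium c(1−p*) = e, so c = e/(1−p*).
c = 0.731/(1 − 0.281) = 0.731/0.7190 = 1.0167.

1.02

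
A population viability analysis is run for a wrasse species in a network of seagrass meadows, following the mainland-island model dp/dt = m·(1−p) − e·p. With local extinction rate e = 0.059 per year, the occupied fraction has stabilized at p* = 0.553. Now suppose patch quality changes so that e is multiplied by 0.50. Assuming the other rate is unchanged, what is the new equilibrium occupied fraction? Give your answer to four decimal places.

Balance m(1−p*) = e·p* gives m = e·p*/(1−p*) = 0.059×0.55300/0.44700 = 0.07299.
New p* = m/(m+e) = 0.07299/(0.07299+0.02950) = 0.71217.

0.7122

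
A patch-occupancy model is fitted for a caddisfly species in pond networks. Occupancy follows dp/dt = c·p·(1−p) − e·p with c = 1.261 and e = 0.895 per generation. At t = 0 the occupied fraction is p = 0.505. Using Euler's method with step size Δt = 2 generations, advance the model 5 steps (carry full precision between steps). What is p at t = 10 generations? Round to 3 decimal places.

0.290

Update rule: p ← p + [c·p·(1−p) − e·p]·Δt with Δt = 2.
step 1: Δp = -0.27351, p = 0.23149
step 2: Δp = +0.03430, p = 0.26579
step 3: Δp = +0.01639, p = 0.28218
step 4: Δp = +0.00574, p = 0.28792
step 5: Δp = +0.00169, p = 0.28961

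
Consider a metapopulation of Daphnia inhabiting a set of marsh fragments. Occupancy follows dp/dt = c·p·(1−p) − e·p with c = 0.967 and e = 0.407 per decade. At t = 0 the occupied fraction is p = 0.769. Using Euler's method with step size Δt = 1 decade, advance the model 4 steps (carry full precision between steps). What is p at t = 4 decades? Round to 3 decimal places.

Update rule: p ← p + [c·p·(1−p) − e·p]·Δt with Δt = 1.
step 1: Δp = -0.14121, p = 0.62779
step 2: Δp = -0.02955, p = 0.59824
step 3: Δp = -0.01107, p = 0.58717
step 4: Δp = -0.00458, p = 0.58260

0.583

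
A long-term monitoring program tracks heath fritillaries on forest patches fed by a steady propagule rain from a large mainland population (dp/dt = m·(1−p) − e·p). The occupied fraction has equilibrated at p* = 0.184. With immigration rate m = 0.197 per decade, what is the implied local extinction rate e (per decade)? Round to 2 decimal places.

At equilibrium m(1−p*) = e·p*, so e = m(1−p*)/p*.
e = 0.197 × 0.8160 / 0.184 = 0.8737.

0.87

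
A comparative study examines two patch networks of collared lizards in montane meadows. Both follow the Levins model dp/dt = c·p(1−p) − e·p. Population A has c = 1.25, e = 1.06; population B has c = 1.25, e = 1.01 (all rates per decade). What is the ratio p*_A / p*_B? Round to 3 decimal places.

0.792

A: p*_A = 1 − 1.06/1.25 = 0.1520.
B: p*_B = 1 − 1.01/1.25 = 0.1920.
p*_A / p*_B = 0.1520/0.1920 = 0.7917.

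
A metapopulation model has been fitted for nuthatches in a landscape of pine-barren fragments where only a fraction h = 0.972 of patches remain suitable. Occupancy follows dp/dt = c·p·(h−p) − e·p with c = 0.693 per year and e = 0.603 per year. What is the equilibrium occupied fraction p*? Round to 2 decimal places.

Setting dp/dt = 0 and dividing by p* gives c·(h−p*) = e.
So p* = h − e/c = 0.972 − 0.603/0.693 = 0.972 − 0.8701 = 0.1019.

0.10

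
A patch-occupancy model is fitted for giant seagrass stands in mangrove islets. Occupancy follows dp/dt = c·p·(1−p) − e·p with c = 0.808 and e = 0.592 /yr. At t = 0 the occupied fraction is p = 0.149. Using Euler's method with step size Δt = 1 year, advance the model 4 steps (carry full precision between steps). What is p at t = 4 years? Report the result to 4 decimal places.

Update rule: p ← p + [c·p·(1−p) − e·p]·Δt with Δt = 1.
  1  |  dp/dt·Δt = +0.014246  |  p_1 = 0.163246
  2  |  dp/dt·Δt = +0.013729  |  p_2 = 0.176974
  3  |  dp/dt·Δt = +0.012920  |  p_3 = 0.189894
  4  |  dp/dt·Δt = +0.011881  |  p_4 = 0.201775

0.2018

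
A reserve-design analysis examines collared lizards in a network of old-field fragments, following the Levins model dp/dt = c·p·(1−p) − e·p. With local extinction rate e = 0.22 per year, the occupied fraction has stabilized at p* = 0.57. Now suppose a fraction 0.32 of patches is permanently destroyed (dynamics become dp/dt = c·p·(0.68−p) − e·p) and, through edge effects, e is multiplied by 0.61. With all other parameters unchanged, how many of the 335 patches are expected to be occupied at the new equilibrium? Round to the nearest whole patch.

Balance c(1−p*) = e gives c = e/(1 − 0.57000) = 0.22/0.43000 = 0.51163.
New p* = 0.68 − e/c = 0.68 − 0.13420/0.51163 = 0.41770.
Expected occupied = 335 × 0.41770 = 139.93 ≈ 140.

140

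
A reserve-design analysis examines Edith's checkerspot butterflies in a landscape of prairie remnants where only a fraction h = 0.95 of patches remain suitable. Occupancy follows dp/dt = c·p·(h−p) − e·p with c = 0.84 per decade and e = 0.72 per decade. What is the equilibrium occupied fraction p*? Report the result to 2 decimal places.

0.09

Setting dp/dt = 0 and dividing by p* gives c·(h−p*) = e.
So p* = h − e/c = 0.95 − 0.72/0.84 = 0.95 − 0.8571 = 0.0929.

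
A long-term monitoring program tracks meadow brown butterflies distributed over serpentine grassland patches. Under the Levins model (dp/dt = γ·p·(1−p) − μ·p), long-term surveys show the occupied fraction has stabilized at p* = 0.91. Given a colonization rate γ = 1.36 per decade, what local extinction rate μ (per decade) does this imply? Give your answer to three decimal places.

0.122

At equilibrium γ(1−p*) = μ.
μ = 1.36 × (1 − 0.91) = 1.36 × 0.0900 = 0.1224.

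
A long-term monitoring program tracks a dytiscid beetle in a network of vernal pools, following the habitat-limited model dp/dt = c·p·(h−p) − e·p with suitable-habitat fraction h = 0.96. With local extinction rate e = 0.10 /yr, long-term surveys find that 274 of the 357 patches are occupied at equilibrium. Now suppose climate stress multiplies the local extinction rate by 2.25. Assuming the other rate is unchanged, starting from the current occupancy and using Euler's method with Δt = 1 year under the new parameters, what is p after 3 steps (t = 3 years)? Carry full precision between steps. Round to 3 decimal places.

Observed p* = 274/357 = 0.76751.
Balance c(h−p*) = e gives c = e/(0.96 − 0.76751) = 0.10/0.19249 = 0.51950.
Starting from p₀ = 0.76751; update p ← p + (dp/dt)·Δt with the new parameters.
step 1: Δp = -0.09594, p = 0.67157
step 2: Δp = -0.05048, p = 0.62109
step 3: Δp = -0.03040, p = 0.59070

0.591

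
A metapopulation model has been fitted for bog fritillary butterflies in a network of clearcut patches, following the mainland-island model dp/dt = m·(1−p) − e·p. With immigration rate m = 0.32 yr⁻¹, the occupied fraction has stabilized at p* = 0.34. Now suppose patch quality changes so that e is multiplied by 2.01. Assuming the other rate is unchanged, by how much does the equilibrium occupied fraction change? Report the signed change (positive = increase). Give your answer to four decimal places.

Balance m(1−p*) = e·p* gives e = m(1−p*)/p* = 0.32×0.66000/0.34000 = 0.62118.
New p* = m/(m+e) = 0.32000/(0.32000+1.24857) = 0.20401.
Δp* = 0.20401 − 0.34000 = -0.13599.

-0.1360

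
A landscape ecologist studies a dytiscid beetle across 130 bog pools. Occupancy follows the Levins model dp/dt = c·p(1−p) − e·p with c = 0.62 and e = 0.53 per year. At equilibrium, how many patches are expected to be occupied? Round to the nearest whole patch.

p* = 1 − e/c = 1 − 0.53/0.62 = 0.1452.
Expected occupied patches = N × p* = 130 × 0.1452 = 18.87 ≈ 19.

19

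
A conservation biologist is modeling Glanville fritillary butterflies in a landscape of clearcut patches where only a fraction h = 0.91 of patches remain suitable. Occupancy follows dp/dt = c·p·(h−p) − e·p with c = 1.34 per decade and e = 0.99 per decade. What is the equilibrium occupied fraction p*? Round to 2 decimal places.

Setting dp/dt = 0 and dividing by p* gives c·(h−p*) = e.
So p* = h − e/c = 0.91 − 0.99/1.34 = 0.91 − 0.7388 = 0.1712.

0.17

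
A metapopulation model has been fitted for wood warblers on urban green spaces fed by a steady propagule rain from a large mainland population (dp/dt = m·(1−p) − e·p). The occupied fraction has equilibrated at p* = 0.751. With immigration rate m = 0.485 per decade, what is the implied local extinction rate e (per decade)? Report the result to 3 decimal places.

0.161

At equilibrium m(1−p*) = e·p*, so e = m(1−p*)/p*.
e = 0.485 × 0.2490 / 0.751 = 0.1608.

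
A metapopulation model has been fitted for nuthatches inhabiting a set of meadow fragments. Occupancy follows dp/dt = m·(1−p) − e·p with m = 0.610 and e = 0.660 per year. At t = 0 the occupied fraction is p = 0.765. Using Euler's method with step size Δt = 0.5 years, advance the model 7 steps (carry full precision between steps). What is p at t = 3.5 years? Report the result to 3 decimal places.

0.481

Update rule: p ← p + [m·(1−p) − e·p]·Δt with Δt = 0.5.
step 1: Δp = -0.18078, p = 0.58422
step 2: Δp = -0.06598, p = 0.51824
step 3: Δp = -0.02408, p = 0.49416
step 4: Δp = -0.00879, p = 0.48537
step 5: Δp = -0.00321, p = 0.48216
step 6: Δp = -0.00117, p = 0.48099
step 7: Δp = -0.00043, p = 0.48056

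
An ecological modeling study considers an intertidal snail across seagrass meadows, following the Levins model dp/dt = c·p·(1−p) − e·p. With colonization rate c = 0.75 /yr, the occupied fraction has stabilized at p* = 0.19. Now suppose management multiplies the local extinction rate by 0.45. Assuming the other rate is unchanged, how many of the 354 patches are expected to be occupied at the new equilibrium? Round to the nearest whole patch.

225

Balance c(1−p*) = e gives e = 0.75×(1 − 0.19000) = 0.60750.
New p* = 1 − e/c = 1 − 0.27338/0.75000 = 0.63549.
Expected occupied = 354 × 0.63549 = 224.96 ≈ 225.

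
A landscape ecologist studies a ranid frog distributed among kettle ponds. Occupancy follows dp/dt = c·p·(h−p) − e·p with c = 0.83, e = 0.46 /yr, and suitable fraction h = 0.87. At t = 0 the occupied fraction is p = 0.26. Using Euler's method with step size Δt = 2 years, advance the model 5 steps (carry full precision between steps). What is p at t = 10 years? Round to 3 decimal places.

Update rule: p ← p + [c·p·(h−p) − e·p]·Δt with Δt = 2.
step 1: Δp = +0.02408, p = 0.28408
step 2: Δp = +0.01495, p = 0.29903
step 3: Δp = +0.00832, p = 0.30735
step 4: Δp = +0.00431, p = 0.31165
step 5: Δp = +0.00214, p = 0.31379

0.314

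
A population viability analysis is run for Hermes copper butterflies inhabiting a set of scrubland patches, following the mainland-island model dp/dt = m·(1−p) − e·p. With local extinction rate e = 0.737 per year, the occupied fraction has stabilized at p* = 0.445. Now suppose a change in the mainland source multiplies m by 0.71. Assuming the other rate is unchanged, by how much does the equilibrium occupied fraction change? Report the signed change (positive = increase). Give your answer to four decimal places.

Balance m(1−p*) = e·p* gives m = e·p*/(1−p*) = 0.737×0.44500/0.55500 = 0.59093.
New p* = m/(m+e) = 0.41956/(0.41956+0.73700) = 0.36277.
Δp* = 0.36277 − 0.44500 = -0.08223.

-0.0822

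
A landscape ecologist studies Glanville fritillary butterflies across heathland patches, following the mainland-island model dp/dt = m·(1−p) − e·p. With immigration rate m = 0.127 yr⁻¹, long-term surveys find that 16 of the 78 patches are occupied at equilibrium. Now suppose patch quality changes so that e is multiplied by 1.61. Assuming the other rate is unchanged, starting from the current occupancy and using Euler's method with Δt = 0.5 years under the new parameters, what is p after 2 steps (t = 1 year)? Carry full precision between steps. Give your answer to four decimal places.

Observed p* = 16/78 = 0.20513.
Balance m(1−p*) = e·p* gives e = m(1−p*)/p* = 0.127×0.79487/0.20513 = 0.49213.
Starting from p₀ = 0.20513; update p ← p + (dp/dt)·Δt with the new parameters.
  1  |  dp/dt·Δt = -0.030789  |  p_1 = 0.174339
  2  |  dp/dt·Δt = -0.016637  |  p_2 = 0.157702

0.1577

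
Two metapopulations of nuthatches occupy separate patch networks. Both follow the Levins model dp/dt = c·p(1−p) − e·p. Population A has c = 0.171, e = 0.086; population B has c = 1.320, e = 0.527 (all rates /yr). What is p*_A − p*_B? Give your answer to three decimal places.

-0.104

A: p*_A = 1 − 0.086/0.171 = 0.4971.
B: p*_B = 1 − 0.527/1.320 = 0.6008.
p*_A − p*_B = 0.4971 − 0.6008 = -0.1037.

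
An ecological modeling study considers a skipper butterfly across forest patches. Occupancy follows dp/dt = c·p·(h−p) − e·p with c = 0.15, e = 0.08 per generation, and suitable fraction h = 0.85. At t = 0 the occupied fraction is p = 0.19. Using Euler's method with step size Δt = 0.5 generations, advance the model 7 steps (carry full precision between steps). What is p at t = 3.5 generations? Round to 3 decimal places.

0.202

Update rule: p ← p + [c·p·(h−p) − e·p]·Δt with Δt = 0.5.
p: 0.19000 → 0.19181  (Δp = +0.00180)
p: 0.19181 → 0.19360  (Δp = +0.00180)
p: 0.19360 → 0.19539  (Δp = +0.00179)
p: 0.19539 → 0.19717  (Δp = +0.00178)
p: 0.19717 → 0.19893  (Δp = +0.00177)
p: 0.19893 → 0.20069  (Δp = +0.00176)
p: 0.20069 → 0.20243  (Δp = +0.00175)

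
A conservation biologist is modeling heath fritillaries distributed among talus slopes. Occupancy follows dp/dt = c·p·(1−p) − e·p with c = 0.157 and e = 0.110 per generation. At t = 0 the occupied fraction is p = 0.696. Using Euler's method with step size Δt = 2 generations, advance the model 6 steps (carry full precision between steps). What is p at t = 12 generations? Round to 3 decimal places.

Update rule: p ← p + [c·p·(1−p) − e·p]·Δt with Δt = 2.
t = 2: p = 0.69600 + (-0.08668) = 0.60932
t = 4: p = 0.60932 + (-0.05930) = 0.55002
t = 6: p = 0.55002 + (-0.04329) = 0.50673
t = 8: p = 0.50673 + (-0.03299) = 0.47373
t = 10: p = 0.47373 + (-0.02594) = 0.44779
t = 12: p = 0.44779 + (-0.02087) = 0.42692

0.427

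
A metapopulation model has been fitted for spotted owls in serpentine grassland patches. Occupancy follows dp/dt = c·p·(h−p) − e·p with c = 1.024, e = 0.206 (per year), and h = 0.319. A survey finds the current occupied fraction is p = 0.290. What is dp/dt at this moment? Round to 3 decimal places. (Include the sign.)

-0.051

Colonization term: c·p·(h−p) = 1.024×0.290×0.0290 = 0.00861.
Extinction term: e·p = 0.05974.
dp/dt = 0.00861 − 0.05974 = -0.05113.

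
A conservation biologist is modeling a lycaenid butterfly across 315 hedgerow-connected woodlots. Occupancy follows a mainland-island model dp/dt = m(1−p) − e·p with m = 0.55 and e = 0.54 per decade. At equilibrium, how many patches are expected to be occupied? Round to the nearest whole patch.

p* = m/(m+e) = 0.55/1.0900 = 0.5046.
Expected occupied patches = N × p* = 315 × 0.5046 = 158.94 ≈ 159.

159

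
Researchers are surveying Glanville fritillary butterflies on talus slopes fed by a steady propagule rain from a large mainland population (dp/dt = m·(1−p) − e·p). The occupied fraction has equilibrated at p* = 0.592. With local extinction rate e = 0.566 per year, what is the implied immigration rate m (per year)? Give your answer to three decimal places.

At equilibrium m(1−p*) = e·p*, so m = e·p*/(1−p*).
m = 0.566 × 0.592 / 0.4080 = 0.3351/0.4080 = 0.8213.

0.821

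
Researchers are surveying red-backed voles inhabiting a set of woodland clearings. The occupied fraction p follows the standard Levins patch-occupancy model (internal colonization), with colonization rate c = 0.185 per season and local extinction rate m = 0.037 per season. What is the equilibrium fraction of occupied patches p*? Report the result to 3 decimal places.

0.800

Setting dp/dt = 0 and dividing through by p* gives c·(1−p*) = m.
So p* = 1 − m/c = 1 − 0.037/0.185 = 1 − 0.2000 = 0.8000.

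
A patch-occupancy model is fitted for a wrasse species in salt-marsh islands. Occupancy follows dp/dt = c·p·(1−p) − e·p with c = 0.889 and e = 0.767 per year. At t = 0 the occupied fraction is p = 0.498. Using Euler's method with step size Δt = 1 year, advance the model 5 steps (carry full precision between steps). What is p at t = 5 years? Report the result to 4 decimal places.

0.2040

Update rule: p ← p + [c·p·(1−p) − e·p]·Δt with Δt = 1.
t = 1: p = 0.49800 + (-0.15972) = 0.33828
t = 2: p = 0.33828 + (-0.06046) = 0.27782
t = 3: p = 0.27782 + (-0.03472) = 0.24310
t = 4: p = 0.24310 + (-0.02288) = 0.22022
t = 5: p = 0.22022 + (-0.01625) = 0.20397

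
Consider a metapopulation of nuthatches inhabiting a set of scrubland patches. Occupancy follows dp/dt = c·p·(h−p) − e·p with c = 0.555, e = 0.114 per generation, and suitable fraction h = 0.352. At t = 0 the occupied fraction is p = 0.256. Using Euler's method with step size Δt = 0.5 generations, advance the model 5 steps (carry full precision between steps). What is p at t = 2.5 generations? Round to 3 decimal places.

0.224

Update rule: p ← p + [c·p·(h−p) − e·p]·Δt with Δt = 0.5.
step 1: Δp = -0.00777, p = 0.24823
step 2: Δp = -0.00700, p = 0.24123
step 3: Δp = -0.00633, p = 0.23489
step 4: Δp = -0.00576, p = 0.22914
step 5: Δp = -0.00525, p = 0.22389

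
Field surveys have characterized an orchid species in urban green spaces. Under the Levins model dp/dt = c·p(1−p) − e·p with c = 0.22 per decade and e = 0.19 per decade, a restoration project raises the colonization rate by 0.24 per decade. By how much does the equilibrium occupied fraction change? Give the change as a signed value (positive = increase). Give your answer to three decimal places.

Before: p* = 1 − 0.19/0.22 = 0.1364.
After the change, c = 0.46, e = 0.19, so p* = 1 − 0.19/0.46 = 0.5870.
Δp* = 0.5870 − 0.1364 = +0.4506.

0.451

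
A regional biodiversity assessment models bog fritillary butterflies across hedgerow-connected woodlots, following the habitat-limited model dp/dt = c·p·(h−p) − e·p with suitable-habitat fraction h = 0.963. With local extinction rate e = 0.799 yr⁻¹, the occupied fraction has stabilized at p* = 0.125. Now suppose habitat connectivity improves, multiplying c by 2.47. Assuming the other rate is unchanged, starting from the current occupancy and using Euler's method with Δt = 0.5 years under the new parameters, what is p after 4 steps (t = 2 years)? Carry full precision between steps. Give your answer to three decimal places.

Balance c(h−p*) = e gives c = e/(0.963 − 0.12500) = 0.799/0.83800 = 0.95346.
Starting from p₀ = 0.12500; update p ← p + (dp/dt)·Δt with the new parameters.
  1  |  dp/dt·Δt = +0.073408  |  p_1 = 0.198408
  2  |  dp/dt·Δt = +0.099368  |  p_2 = 0.297776
  3  |  dp/dt·Δt = +0.114292  |  p_3 = 0.412067
  4  |  dp/dt·Δt = +0.102702  |  p_4 = 0.514770

0.515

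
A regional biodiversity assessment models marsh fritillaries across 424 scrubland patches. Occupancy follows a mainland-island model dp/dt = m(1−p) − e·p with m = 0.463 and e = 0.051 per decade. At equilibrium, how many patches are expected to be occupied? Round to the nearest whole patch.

382

p* = m/(m+e) = 0.463/0.5140 = 0.9008.
Expected occupied patches = N × p* = 424 × 0.9008 = 381.93 ≈ 382.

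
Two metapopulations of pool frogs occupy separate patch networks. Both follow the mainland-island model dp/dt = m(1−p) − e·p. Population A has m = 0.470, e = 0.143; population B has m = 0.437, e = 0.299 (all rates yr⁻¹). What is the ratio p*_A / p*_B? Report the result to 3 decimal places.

A: p*_A = m/(m+e) = 0.470/0.6130 = 0.7667.
B: p*_B = 0.437/0.7360 = 0.5938.
p*_A / p*_B = 0.7667/0.5938 = 1.2913.

1.291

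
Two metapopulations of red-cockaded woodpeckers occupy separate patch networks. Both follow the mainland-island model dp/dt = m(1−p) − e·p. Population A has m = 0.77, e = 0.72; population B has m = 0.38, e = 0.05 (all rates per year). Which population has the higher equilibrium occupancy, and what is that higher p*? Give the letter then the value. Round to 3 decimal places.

B, 0.884

A: p*_A = m/(m+e) = 0.77/1.4900 = 0.5168.
B: p*_B = 0.38/0.4300 = 0.8837.
B is higher at 0.8837.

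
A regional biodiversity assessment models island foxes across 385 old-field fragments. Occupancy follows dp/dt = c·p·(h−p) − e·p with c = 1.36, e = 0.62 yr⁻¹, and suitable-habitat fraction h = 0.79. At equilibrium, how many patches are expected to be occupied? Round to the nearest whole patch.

129

p* = h − e/c = 0.79 − 0.4559 = 0.3341.
Expected occupied patches = N × p* = 385 × 0.3341 = 128.64 ≈ 129.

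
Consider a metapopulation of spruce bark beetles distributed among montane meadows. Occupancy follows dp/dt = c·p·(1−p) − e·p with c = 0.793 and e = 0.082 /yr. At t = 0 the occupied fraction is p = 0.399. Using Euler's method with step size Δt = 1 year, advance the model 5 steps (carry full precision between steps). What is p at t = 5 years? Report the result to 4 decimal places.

Update rule: p ← p + [c·p·(1−p) − e·p]·Δt with Δt = 1.
t = 1: p = 0.39900 + (+0.15744) = 0.55644
t = 2: p = 0.55644 + (+0.15010) = 0.70654
t = 3: p = 0.70654 + (+0.10649) = 0.81302
t = 4: p = 0.81302 + (+0.05388) = 0.86690
t = 5: p = 0.86690 + (+0.02041) = 0.88732

0.8873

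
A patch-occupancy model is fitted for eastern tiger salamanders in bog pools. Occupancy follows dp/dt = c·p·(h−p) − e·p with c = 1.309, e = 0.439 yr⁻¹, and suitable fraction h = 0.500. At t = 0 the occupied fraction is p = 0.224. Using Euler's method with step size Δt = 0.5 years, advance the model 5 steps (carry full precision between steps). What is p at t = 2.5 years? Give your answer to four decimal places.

0.1930

Update rule: p ← p + [c·p·(h−p) − e·p]·Δt with Δt = 0.5.
step 1: Δp = -0.00870, p = 0.21530
step 2: Δp = -0.00714, p = 0.20816
step 3: Δp = -0.00593, p = 0.20223
step 4: Δp = -0.00498, p = 0.19725
step 5: Δp = -0.00421, p = 0.19304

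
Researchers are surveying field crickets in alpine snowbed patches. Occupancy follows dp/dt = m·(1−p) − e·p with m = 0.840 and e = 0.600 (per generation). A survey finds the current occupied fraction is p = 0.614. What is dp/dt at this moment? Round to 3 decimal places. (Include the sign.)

Colonization term: m·(1−p) = 0.840×0.3860 = 0.32424.
Extinction term: e·p = 0.36840.
dp/dt = 0.32424 − 0.36840 = -0.04416.

-0.044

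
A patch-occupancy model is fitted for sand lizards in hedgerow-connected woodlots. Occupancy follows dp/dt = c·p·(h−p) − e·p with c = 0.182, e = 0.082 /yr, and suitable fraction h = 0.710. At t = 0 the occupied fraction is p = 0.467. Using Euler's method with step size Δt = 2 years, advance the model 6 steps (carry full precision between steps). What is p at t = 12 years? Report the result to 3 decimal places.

0.340

Update rule: p ← p + [c·p·(h−p) − e·p]·Δt with Δt = 2.
t = 2: p = 0.46700 + (-0.03528) = 0.43172
t = 4: p = 0.43172 + (-0.02707) = 0.40465
t = 6: p = 0.40465 + (-0.02139) = 0.38326
t = 8: p = 0.38326 + (-0.01727) = 0.36599
t = 10: p = 0.36599 + (-0.01419) = 0.35180
t = 12: p = 0.35180 + (-0.01183) = 0.33997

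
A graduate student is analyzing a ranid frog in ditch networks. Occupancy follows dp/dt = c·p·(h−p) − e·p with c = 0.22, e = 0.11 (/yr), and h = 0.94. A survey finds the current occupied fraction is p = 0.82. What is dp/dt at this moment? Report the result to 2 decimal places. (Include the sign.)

Colonization term: c·p·(h−p) = 0.22×0.82×0.1200 = 0.02165.
Extinction term: e·p = 0.09020.
dp/dt = 0.02165 − 0.09020 = -0.06855.

-0.07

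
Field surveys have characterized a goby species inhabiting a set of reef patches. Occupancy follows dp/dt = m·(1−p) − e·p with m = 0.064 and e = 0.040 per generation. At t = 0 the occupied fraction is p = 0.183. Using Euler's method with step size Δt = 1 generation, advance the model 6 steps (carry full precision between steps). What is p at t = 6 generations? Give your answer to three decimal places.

0.392

Update rule: p ← p + [m·(1−p) − e·p]·Δt with Δt = 1.
t = 1: p = 0.18300 + (+0.04497) = 0.22797
t = 2: p = 0.22797 + (+0.04029) = 0.26826
t = 3: p = 0.26826 + (+0.03610) = 0.30436
t = 4: p = 0.30436 + (+0.03235) = 0.33671
t = 5: p = 0.33671 + (+0.02898) = 0.36569
t = 6: p = 0.36569 + (+0.02597) = 0.39166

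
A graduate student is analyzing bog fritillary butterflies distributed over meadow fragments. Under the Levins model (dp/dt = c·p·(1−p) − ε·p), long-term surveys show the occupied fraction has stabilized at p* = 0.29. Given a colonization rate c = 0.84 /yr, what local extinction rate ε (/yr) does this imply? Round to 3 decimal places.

At equilibrium c(1−p*) = ε.
ε = 0.84 × (1 − 0.29) = 0.84 × 0.7100 = 0.5964.

0.596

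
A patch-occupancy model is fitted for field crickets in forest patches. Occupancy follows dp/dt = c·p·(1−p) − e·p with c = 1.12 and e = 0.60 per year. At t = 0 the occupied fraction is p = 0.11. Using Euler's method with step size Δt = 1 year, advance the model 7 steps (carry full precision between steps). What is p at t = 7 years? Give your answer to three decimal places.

Update rule: p ← p + [c·p·(1−p) − e·p]·Δt with Δt = 1.
step 1: Δp = +0.04365, p = 0.15365
step 2: Δp = +0.05346, p = 0.20710
step 3: Δp = +0.05965, p = 0.26676
step 4: Δp = +0.05902, p = 0.32577
step 5: Δp = +0.05054, p = 0.37631
step 6: Δp = +0.03708, p = 0.41339
step 7: Δp = +0.02356, p = 0.43695

0.437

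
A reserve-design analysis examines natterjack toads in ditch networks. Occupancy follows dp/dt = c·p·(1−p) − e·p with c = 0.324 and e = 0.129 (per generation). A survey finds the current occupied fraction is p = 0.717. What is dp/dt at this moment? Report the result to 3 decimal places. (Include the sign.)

Colonization term: c·p·(1−p) = 0.324×0.717×0.2830 = 0.06574.
Extinction term: e·p = 0.09249.
dp/dt = 0.06574 − 0.09249 = -0.02675.

-0.027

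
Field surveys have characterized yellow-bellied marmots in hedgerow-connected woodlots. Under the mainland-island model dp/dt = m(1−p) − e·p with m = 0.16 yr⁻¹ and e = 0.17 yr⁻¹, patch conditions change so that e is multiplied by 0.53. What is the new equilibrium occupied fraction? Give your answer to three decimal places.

0.640

Before: p* = 0.16/(0.16+0.17) = 0.4848.
After: m = 0.16, e = 0.0901; p* = 0.16/0.2501 = 0.6397.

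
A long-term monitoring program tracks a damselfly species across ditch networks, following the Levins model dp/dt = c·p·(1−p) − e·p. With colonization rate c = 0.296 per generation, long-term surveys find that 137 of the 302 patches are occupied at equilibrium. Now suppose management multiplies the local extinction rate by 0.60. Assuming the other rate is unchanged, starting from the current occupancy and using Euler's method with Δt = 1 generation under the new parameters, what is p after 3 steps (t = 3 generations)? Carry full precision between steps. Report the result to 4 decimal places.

Observed p* = 137/302 = 0.45364.
Balance c(1−p*) = e gives e = 0.296×(1 − 0.45364) = 0.16172.
Starting from p₀ = 0.45364; update p ← p + (dp/dt)·Δt with the new parameters.
p: 0.45364 → 0.48299  (Δp = +0.02935)
p: 0.48299 → 0.51004  (Δp = +0.02705)
p: 0.51004 → 0.53452  (Δp = +0.02448)

0.5345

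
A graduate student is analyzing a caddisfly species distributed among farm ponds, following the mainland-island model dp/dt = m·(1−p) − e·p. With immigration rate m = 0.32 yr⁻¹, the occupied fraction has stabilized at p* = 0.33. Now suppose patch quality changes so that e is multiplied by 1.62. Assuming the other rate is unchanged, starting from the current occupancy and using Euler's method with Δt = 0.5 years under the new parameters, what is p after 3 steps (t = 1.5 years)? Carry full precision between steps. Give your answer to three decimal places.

Balance m(1−p*) = e·p* gives e = m(1−p*)/p* = 0.32×0.67000/0.33000 = 0.64970.
Starting from p₀ = 0.33000; update p ← p + (dp/dt)·Δt with the new parameters.
t = 0.5: p = 0.33000 + (-0.06646) = 0.26354
t = 1: p = 0.26354 + (-0.02085) = 0.24268
t = 1.5: p = 0.24268 + (-0.00654) = 0.23614

0.236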